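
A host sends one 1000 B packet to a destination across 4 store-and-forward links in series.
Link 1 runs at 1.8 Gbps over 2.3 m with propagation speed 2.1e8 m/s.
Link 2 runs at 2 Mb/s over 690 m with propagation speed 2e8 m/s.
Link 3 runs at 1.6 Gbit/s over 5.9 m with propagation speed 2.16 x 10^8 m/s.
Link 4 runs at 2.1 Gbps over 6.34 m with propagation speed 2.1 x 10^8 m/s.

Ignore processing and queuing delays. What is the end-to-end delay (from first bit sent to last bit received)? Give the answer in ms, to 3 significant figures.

L = 1000 × 8 = 8000 bits.
Transmission delays (L/R per hop): 0.00444444, 4, 0.005, 0.00380952 ms; sum = 4.01325 ms.
Propagation delays (d/s per hop): 1.09524e-05, 0.00345, 2.73148e-05, 3.01905e-05 ms; sum = 0.00351846 ms.
End-to-end = 4.02 ms.

4.02 ms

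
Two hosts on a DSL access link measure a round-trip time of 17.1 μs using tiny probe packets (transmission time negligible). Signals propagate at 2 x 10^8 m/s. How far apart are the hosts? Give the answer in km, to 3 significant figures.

One-way propagation = RTT/2 = 8.55 μs.
d = s × t = 200000000 × 8.55e-06 = 1.71 km.

1.71 km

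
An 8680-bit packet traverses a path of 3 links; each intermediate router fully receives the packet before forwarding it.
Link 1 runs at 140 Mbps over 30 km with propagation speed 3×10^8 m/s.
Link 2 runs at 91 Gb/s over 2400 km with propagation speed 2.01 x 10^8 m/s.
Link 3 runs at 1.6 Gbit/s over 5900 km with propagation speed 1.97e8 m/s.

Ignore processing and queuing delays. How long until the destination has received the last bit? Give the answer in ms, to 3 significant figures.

Transmission delays (L/R per hop): 0.062, 9.53846e-05, 0.005425 ms; sum = 0.0675204 ms.
Propagation delays (d/s per hop): 0.1, 11.9403, 29.9492 ms; sum = 41.9895 ms.
End-to-end = 42.1 ms.

42.1 ms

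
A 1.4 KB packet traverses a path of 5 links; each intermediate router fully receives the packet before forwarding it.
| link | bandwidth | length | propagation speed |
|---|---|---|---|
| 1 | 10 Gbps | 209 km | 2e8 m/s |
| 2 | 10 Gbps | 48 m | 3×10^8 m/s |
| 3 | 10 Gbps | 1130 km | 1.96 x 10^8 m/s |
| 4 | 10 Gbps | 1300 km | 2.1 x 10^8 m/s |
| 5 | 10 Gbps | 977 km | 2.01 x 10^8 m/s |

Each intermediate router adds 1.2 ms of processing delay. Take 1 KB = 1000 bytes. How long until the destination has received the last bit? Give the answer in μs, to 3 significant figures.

22700 μs

L = 11200 bits.
Transmission delay per hop = L/R = 11200/10000000000 = 1.12 μs; 5 hops → 5.6 μs.
Propagation delays (d/s per hop): 1045, 0.16, 5765.31, 6190.48, 4860.7 μs; sum = 17861.6 μs.
Processing at 4 router(s): 4 × 1.2 ms = 4800 μs.
End-to-end = 22700 μs.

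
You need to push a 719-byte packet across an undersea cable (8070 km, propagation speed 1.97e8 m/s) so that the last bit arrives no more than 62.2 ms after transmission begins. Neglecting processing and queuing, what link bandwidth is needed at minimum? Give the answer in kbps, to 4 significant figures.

L = 5752 bits.
Propagation delay = 8070000 / 197000000 = 40.9645 ms.
Transmission budget = 62.2 − 40.9645 = 21.2355 ms.
R ≥ L / t_tx = 5752 bits / 0.0212355 s = 270.9 kbps.

270.9 kbps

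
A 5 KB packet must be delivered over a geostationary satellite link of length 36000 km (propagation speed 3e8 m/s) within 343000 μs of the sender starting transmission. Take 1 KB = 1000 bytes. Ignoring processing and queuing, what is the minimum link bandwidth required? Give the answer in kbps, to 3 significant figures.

179 kbps

L = 40000 bits.
Propagation delay = 36000000 / 300000000 = 120000 μs.
Transmission budget = 343000 − 120000 = 223000 μs.
R ≥ L / t_tx = 40000 bits / 0.223 s = 179 kbps.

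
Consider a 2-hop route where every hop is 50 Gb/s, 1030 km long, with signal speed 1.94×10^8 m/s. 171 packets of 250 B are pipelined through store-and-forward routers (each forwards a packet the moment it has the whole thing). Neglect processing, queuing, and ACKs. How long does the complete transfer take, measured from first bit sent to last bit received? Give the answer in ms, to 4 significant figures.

Per-hop transmission t_tx = L/R = 2000/50000000000 = 4e-05 ms.
Per-hop propagation t_prop = 1030000/194000000 = 5.30928 ms.
Pipeline fill: first packet needs 2·t_tx to clear all hops; remaining 170 packets each add one t_tx.
Total = (2+171-1)·t_tx + 2·t_prop = 172·4e-05 + 2·5.30928 = 10.63 ms.

10.63 ms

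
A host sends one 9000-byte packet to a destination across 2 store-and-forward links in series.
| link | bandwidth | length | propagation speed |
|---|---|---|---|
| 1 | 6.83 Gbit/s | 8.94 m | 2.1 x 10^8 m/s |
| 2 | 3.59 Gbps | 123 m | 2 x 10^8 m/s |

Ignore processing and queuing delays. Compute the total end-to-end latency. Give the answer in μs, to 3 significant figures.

31.3 μs

L = 9000 × 8 = 72000 bits.
Transmission delays (L/R per hop): 10.5417, 20.0557 μs; sum = 30.5974 μs.
Propagation delays (d/s per hop): 0.0425714, 0.615 μs; sum = 0.657571 μs.
End-to-end = 31.3 μs.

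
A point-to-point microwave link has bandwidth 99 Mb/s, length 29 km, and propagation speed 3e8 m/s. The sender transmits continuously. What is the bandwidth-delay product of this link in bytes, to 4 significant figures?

Propagation delay = 29000 / 300000000 = 9.66667e-05 s.
BDP = R × t_prop = 99000000 × 9.66667e-05 = 9570 bits.
In bytes: 9570/8 = 1196 bytes.

1196 bytes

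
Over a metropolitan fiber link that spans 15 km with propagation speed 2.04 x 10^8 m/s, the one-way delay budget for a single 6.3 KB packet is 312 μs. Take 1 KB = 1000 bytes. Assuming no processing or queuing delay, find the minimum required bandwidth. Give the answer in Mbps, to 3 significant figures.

L = 50400 bits.
Propagation delay = 15000 / 204000000 = 73.5294 μs.
Transmission budget = 312 − 73.5294 = 238.471 μs.
R ≥ L / t_tx = 50400 bits / 0.000238471 s = 211 Mbps.

211 Mbps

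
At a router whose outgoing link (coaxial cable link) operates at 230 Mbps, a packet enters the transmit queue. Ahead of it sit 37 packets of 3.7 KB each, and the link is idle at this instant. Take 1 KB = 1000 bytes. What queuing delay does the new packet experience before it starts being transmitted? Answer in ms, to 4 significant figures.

4.762 ms

Each queued packet: L/R = 29600/230000000 = 0.128696 ms.
37 queued → 4.76174 ms.
Queuing delay = 4.762 ms.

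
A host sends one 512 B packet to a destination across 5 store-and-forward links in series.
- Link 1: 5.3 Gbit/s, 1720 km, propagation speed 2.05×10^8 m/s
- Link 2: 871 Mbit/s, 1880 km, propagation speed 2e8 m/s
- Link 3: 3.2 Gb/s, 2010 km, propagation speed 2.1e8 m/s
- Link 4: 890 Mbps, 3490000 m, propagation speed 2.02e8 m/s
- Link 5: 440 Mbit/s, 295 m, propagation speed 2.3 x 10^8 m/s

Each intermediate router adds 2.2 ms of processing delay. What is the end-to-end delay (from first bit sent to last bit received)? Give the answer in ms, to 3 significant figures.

L = 512 × 8 = 4096 bits.
Transmission delays (L/R per hop): 0.00077283, 0.00470264, 0.00128, 0.00460225, 0.00930909 ms; sum = 0.0206668 ms.
Propagation delays (d/s per hop): 8.39024, 9.4, 9.57143, 17.2772, 0.00128261 ms; sum = 44.6402 ms.
Processing at 4 router(s): 4 × 2.2 ms = 8.8 ms.
End-to-end = 53.5 ms.

53.5 ms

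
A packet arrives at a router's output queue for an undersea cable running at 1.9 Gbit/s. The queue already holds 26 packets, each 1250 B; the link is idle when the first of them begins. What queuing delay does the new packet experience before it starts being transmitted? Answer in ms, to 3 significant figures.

0.137 ms

Each queued packet: L/R = 10000/1900000000 = 0.00526316 ms.
26 queued → 0.136842 ms.
Queuing delay = 0.137 ms.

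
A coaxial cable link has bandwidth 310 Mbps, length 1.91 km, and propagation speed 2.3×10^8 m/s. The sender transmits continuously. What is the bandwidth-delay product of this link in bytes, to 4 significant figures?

321.8 bytes

Propagation delay = 1910 / 2.3e+08 = 8.30435e-06 s.
BDP = R × t_prop = 310000000 × 8.30435e-06 = 2574.35 bits.
In bytes: 2574.35/8 = 321.8 bytes.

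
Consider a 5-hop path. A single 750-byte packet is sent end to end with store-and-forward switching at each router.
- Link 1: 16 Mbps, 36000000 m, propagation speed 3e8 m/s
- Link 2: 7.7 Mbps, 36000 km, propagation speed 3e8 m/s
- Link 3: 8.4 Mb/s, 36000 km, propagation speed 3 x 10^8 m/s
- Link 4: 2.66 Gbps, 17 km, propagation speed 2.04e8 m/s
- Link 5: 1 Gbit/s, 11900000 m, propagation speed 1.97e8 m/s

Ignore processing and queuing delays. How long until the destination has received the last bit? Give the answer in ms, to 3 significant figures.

L = 750 × 8 = 6000 bits.
Transmission delays (L/R per hop): 0.375, 0.779221, 0.714286, 0.00225564, 0.006 ms; sum = 1.87676 ms.
Propagation delays (d/s per hop): 120, 120, 120, 0.0833333, 60.4061 ms; sum = 420.489 ms.
End-to-end = 422 ms.

422 ms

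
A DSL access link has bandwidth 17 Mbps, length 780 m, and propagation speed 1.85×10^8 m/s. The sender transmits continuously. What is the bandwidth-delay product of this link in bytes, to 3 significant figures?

8.96 bytes

Propagation delay = 780 / 185000000 = 4.21622e-06 s.
BDP = R × t_prop = 17000000 × 4.21622e-06 = 71.6757 bits.
In bytes: 71.6757/8 = 8.96 bytes.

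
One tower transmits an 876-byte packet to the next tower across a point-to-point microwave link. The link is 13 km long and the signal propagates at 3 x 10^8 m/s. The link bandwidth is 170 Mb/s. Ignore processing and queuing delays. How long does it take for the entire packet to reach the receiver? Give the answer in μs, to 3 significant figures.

84.6 μs

L = 876 × 8 = 7008 bits.
Transmission delay = L/R = 7008 / 170000000 = 41.2235 μs.
Propagation delay = d/s = 13000 m / 300000000 m/s = 43.3333 μs.
Total = 84.6 μs.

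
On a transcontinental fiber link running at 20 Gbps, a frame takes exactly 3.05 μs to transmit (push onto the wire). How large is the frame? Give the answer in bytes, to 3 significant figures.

L = R × t_tx = 20000000000 b/s × 3.05e-06 s = 61000 bits.
In bytes: 61000 / 8 = 7630 bytes.

7630 bytes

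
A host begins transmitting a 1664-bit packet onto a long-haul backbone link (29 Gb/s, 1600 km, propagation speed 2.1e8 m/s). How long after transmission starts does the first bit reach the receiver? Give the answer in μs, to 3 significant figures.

7620 μs

First bit experiences only propagation delay: d/s = 1600000/210000000 = 7620 μs.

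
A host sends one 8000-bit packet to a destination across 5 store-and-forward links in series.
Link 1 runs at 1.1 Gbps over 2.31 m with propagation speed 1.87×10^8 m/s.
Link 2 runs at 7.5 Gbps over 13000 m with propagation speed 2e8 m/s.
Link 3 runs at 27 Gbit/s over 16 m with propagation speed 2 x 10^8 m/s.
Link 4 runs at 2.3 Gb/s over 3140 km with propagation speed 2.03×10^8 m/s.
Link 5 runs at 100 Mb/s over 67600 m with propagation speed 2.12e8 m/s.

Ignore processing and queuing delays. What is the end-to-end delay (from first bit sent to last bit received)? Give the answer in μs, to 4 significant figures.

15940 μs

Transmission delays (L/R per hop): 7.27273, 1.06667, 0.296296, 3.47826, 80 μs; sum = 92.114 μs.
Propagation delays (d/s per hop): 0.0123529, 65, 0.08, 15468, 318.868 μs; sum = 15851.9 μs.
End-to-end = 15940 μs.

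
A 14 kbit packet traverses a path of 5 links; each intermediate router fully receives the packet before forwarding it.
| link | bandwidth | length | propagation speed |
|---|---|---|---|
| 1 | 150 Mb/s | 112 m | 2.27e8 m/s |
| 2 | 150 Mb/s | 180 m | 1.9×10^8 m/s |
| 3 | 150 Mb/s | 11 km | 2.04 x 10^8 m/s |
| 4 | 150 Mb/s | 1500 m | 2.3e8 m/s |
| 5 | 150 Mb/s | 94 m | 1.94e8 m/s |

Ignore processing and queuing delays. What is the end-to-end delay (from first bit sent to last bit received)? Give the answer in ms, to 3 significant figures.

0.529 ms

L = 14000 bits.
Transmission delay per hop = L/R = 14000/150000000 = 0.0933333 ms; 5 hops → 0.466667 ms.
Propagation delays (d/s per hop): 0.000493392, 0.000947368, 0.0539216, 0.00652174, 0.000484536 ms; sum = 0.0623686 ms.
End-to-end = 0.529 ms.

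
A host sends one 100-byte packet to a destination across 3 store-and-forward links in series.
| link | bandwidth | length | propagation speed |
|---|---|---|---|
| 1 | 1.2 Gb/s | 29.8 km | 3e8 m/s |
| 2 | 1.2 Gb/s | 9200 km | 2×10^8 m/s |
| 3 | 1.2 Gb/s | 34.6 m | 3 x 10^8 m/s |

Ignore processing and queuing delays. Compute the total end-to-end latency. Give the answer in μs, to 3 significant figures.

46100 μs

L = 100 × 8 = 800 bits.
Transmission delay per hop = L/R = 800/1200000000 = 0.666667 μs; 3 hops → 2 μs.
Propagation delays (d/s per hop): 99.3333, 46000, 0.115333 μs; sum = 46099.4 μs.
End-to-end = 46100 μs.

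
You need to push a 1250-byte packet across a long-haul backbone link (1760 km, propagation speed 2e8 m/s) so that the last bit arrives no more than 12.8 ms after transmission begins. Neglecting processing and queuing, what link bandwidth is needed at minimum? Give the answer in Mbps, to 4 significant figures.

2.500 Mbps

L = 10000 bits.
Propagation delay = 1760000 / 200000000 = 8.8 ms.
Transmission budget = 12.8 − 8.8 = 4 ms.
R ≥ L / t_tx = 10000 bits / 0.004 s = 2.500 Mbps.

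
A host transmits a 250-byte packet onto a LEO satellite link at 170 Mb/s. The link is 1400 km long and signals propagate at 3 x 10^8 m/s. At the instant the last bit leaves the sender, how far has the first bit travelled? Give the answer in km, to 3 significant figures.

3.53 km

t_tx = L/R = 2000/170000000 = 1.17647e-05 s.
Distance = s × t_tx = 300000000 × 1.17647e-05 = 3.53 km.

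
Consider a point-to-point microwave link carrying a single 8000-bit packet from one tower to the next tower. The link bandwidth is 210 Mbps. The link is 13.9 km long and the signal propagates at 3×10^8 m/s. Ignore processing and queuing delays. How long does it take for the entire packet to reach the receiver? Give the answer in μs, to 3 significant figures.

84.4 μs

Transmission delay = L/R = 8000 / 210000000 = 38.0952 μs.
Propagation delay = d/s = 13900 m / 300000000 m/s = 46.3333 μs.
Total = 84.4 μs.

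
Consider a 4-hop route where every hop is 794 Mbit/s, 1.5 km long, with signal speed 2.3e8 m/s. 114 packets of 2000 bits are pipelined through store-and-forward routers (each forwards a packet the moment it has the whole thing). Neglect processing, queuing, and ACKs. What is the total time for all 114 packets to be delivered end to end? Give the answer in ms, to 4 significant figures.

0.3208 ms

Per-hop transmission t_tx = L/R = 2000/794000000 = 0.00251889 ms.
Per-hop propagation t_prop = 1500/2.3e+08 = 0.00652174 ms.
Pipeline fill: first packet needs 4·t_tx to clear all hops; remaining 113 packets each add one t_tx.
Total = (4+114-1)·t_tx + 4·t_prop = 117·0.00251889 + 4·0.00652174 = 0.3208 ms.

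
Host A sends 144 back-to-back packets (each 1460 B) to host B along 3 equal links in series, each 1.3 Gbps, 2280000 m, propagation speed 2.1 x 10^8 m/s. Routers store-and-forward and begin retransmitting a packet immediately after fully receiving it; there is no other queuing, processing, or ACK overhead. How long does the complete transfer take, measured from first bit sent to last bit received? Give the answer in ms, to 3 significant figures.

Per-hop transmission t_tx = L/R = 11680/1300000000 = 0.00898462 ms.
Per-hop propagation t_prop = 2280000/210000000 = 10.8571 ms.
Pipeline fill: first packet needs 3·t_tx to clear all hops; remaining 143 packets each add one t_tx.
Total = (3+144-1)·t_tx + 3·t_prop = 146·0.00898462 + 3·10.8571 = 33.9 ms.

33.9 ms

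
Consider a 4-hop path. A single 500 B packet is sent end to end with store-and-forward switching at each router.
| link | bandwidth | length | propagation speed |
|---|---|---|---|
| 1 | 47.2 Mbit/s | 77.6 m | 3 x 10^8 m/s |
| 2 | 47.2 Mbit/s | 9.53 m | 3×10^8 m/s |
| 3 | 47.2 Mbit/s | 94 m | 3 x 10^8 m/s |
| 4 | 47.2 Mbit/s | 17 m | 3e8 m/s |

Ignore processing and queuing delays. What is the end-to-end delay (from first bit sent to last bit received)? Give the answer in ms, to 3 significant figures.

0.340 ms

L = 500 × 8 = 4000 bits.
Transmission delay per hop = L/R = 4000/47200000 = 0.0847458 ms; 4 hops → 0.338983 ms.
Propagation delays (d/s per hop): 0.000258667, 3.17667e-05, 0.000313333, 5.66667e-05 ms; sum = 0.000660433 ms.
End-to-end = 0.340 ms.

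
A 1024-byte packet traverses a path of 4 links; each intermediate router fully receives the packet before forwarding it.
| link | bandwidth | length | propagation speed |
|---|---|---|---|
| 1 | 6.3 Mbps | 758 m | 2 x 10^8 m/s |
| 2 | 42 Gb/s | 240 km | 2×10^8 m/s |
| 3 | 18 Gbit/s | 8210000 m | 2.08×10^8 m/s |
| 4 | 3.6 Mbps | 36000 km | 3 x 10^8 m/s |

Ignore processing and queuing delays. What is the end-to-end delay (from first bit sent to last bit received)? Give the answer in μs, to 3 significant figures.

164000 μs

L = 1024 × 8 = 8192 bits.
Transmission delays (L/R per hop): 1300.32, 0.195048, 0.455111, 2275.56 μs; sum = 3576.52 μs.
Propagation delays (d/s per hop): 3.79, 1200, 39471.2, 120000 μs; sum = 160675 μs.
End-to-end = 164000 μs.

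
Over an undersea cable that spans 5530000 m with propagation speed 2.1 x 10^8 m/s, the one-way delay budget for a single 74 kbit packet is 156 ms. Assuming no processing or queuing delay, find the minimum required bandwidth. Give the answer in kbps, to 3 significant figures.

571 kbps

Propagation delay = 5530000 / 210000000 = 26.3333 ms.
Transmission budget = 156 − 26.3333 = 129.667 ms.
R ≥ L / t_tx = 74000 bits / 0.129667 s = 571 kbps.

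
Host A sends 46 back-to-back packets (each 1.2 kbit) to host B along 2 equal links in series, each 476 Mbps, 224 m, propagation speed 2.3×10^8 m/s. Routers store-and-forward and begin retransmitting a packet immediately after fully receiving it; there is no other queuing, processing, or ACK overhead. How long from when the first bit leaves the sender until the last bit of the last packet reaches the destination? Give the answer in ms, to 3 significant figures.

Per-hop transmission t_tx = L/R = 1200/476000000 = 0.00252101 ms.
Per-hop propagation t_prop = 224/2.3e+08 = 0.000973913 ms.
Pipeline fill: first packet needs 2·t_tx to clear all hops; remaining 45 packets each add one t_tx.
Total = (2+46-1)·t_tx + 2·t_prop = 47·0.00252101 + 2·0.000973913 = 0.120 ms.

0.120 ms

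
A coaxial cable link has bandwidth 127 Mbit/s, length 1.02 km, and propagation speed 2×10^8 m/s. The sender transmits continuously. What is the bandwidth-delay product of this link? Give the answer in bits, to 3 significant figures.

Propagation delay = 1020 / 200000000 = 5.1e-06 s.
BDP = R × t_prop = 127000000 × 5.1e-06 = 647.7 bits.

648 bits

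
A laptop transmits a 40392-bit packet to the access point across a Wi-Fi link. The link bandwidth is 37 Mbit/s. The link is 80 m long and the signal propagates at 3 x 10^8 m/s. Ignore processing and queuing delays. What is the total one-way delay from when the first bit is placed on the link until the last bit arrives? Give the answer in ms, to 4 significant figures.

1.092 ms

Transmission delay = L/R = 40392 / 37000000 = 1.09168 ms.
Propagation delay = d/s = 80 m / 300000000 m/s = 0.000266667 ms.
Total = 1.092 ms.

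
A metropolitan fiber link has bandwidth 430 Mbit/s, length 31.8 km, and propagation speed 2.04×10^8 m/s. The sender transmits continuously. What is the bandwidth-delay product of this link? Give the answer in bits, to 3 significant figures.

Propagation delay = 31800 / 204000000 = 0.000155882 s.
BDP = R × t_prop = 430000000 × 0.000155882 = 67029.4 bits.

67000 bits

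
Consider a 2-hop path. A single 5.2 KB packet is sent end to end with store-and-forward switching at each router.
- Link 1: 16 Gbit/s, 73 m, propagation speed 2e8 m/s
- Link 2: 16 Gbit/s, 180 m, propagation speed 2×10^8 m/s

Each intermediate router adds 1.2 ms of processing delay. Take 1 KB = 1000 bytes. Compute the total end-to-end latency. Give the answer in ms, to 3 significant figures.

1.21 ms

L = 41600 bits.
Transmission delay per hop = L/R = 41600/16000000000 = 0.0026 ms; 2 hops → 0.0052 ms.
Propagation delays (d/s per hop): 0.000365, 0.0009 ms; sum = 0.001265 ms.
Processing at 1 router(s): 1 × 1.2 ms = 1.2 ms.
End-to-end = 1.21 ms.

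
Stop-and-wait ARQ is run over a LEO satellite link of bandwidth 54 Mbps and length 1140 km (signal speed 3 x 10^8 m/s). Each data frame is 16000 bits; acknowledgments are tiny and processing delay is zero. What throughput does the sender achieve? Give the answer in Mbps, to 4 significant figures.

t_tx = L/R = 16000/54000000 = 0.000296296 s.
t_prop = 1140000/300000000 = 0.0038 s; RTT = 0.0076 s.
Cycle = t_tx + RTT = 0.0078963 s.
Throughput = L / cycle = 16000 / 0.0078963 = 2.026 Mbps.

2.026 Mbps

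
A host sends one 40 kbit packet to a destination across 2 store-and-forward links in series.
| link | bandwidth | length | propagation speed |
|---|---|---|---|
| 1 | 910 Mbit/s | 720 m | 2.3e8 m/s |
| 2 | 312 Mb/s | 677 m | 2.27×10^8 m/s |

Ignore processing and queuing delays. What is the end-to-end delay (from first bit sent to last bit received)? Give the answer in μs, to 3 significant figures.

L = 40000 bits.
Transmission delays (L/R per hop): 43.956, 128.205 μs; sum = 172.161 μs.
Propagation delays (d/s per hop): 3.13043, 2.98238 μs; sum = 6.11281 μs.
End-to-end = 178 μs.

178 μs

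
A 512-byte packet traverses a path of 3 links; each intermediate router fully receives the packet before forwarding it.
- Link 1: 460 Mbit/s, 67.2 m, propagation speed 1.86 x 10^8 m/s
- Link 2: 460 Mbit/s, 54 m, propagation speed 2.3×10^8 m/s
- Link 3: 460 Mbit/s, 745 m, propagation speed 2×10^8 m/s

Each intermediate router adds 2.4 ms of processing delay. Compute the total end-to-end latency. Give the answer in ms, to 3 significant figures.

4.83 ms

L = 512 × 8 = 4096 bits.
Transmission delay per hop = L/R = 4096/460000000 = 0.00890435 ms; 3 hops → 0.026713 ms.
Propagation delays (d/s per hop): 0.00036129, 0.000234783, 0.003725 ms; sum = 0.00432107 ms.
Processing at 2 router(s): 2 × 2.4 ms = 4.8 ms.
End-to-end = 4.83 ms.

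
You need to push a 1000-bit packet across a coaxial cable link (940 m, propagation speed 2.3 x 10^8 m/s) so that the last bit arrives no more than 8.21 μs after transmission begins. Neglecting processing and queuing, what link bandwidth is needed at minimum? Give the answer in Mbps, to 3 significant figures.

243 Mbps

Propagation delay = 940 / 2.3e+08 = 4.08696 μs.
Transmission budget = 8.21 − 4.08696 = 4.12304 μs.
R ≥ L / t_tx = 1000 bits / 4.12304e-06 s = 243 Mbps.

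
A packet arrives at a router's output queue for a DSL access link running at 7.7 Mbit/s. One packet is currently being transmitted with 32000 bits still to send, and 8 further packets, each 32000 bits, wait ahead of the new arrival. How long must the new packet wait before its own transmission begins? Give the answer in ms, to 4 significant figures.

Each queued packet: L/R = 32000/7700000 = 4.15584 ms.
8 queued → 33.2468 ms.
Plus remaining 32000 bits of current packet: 4.15584 ms.
Queuing delay = 37.40 ms.

37.40 ms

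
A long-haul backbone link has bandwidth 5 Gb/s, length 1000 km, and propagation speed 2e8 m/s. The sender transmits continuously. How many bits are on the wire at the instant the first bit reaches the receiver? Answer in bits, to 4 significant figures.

25000000 bits

Propagation delay = 1000000 / 200000000 = 0.005 s.
BDP = R × t_prop = 5000000000 × 0.005 = 25000000 bits.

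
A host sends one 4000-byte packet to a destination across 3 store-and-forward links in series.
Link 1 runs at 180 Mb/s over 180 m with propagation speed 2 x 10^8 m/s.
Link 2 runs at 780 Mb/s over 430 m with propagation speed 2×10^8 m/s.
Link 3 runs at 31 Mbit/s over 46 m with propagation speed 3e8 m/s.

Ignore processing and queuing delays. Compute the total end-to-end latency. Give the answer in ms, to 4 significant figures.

1.254 ms

L = 4000 × 8 = 32000 bits.
Transmission delays (L/R per hop): 0.177778, 0.0410256, 1.03226 ms; sum = 1.25106 ms.
Propagation delays (d/s per hop): 0.0009, 0.00215, 0.000153333 ms; sum = 0.00320333 ms.
End-to-end = 1.254 ms.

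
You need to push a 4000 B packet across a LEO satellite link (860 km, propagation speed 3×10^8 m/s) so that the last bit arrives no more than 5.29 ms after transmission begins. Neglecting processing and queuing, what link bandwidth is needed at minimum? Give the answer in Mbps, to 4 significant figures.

L = 32000 bits.
Propagation delay = 860000 / 300000000 = 2.86667 ms.
Transmission budget = 5.29 − 2.86667 = 2.42333 ms.
R ≥ L / t_tx = 32000 bits / 0.00242333 s = 13.20 Mbps.

13.20 Mbps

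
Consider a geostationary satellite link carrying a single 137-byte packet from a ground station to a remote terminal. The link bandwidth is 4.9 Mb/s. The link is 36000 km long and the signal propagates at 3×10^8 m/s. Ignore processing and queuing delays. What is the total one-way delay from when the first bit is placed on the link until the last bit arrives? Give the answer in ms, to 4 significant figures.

L = 137 × 8 = 1096 bits.
Transmission delay = L/R = 1096 / 4900000 = 0.223673 ms.
Propagation delay = d/s = 36000000 m / 300000000 m/s = 120 ms.
Total = 120.2 ms.

120.2 ms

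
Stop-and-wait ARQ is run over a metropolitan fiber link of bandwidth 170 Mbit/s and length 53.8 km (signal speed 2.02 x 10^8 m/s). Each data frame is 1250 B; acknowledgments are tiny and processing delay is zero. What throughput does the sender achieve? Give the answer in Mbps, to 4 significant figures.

t_tx = L/R = 10000/170000000 = 5.88235e-05 s.
t_prop = 53800/202000000 = 0.000266337 s; RTT = 0.000532673 s.
Cycle = t_tx + RTT = 0.000591497 s.
Throughput = L / cycle = 10000 / 0.000591497 = 16.91 Mbps.

16.91 Mbps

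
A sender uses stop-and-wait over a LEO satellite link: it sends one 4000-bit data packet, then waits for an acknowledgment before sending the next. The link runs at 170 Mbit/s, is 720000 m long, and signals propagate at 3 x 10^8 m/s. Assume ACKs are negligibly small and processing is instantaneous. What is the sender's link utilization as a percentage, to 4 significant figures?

0.4878 %

t_tx = L/R = 4000/170000000 = 2.35294e-05 s.
t_prop = 720000/300000000 = 0.0024 s; RTT = 0.0048 s.
Cycle = t_tx + RTT = 0.00482353 s.
Utilization = t_tx / cycle = 2.35294e-05/0.00482353 = 0.4878 %.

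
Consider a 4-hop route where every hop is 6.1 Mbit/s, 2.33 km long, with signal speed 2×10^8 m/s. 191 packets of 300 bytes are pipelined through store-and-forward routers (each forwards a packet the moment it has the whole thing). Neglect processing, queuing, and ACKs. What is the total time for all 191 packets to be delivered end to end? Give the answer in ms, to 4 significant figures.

Per-hop transmission t_tx = L/R = 2400/6100000 = 0.393443 ms.
Per-hop propagation t_prop = 2330/200000000 = 0.01165 ms.
Pipeline fill: first packet needs 4·t_tx to clear all hops; remaining 190 packets each add one t_tx.
Total = (4+191-1)·t_tx + 4·t_prop = 194·0.393443 + 4·0.01165 = 76.37 ms.

76.37 ms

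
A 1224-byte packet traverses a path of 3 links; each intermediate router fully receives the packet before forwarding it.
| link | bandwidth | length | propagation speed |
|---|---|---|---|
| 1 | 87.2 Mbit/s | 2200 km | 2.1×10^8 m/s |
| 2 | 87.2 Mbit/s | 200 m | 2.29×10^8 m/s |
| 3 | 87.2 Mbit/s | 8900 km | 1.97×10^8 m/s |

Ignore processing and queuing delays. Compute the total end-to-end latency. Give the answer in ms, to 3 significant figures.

L = 1224 × 8 = 9792 bits.
Transmission delay per hop = L/R = 9792/87200000 = 0.112294 ms; 3 hops → 0.336881 ms.
Propagation delays (d/s per hop): 10.4762, 0.000873362, 45.1777 ms; sum = 55.6547 ms.
End-to-end = 56.0 ms.

56.0 ms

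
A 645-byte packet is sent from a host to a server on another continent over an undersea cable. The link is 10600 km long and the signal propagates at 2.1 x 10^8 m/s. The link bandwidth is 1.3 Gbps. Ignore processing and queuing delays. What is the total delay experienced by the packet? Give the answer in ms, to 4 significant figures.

50.48 ms

L = 645 × 8 = 5160 bits.
Transmission delay = L/R = 5160 / 1300000000 = 0.00396923 ms.
Propagation delay = d/s = 10600000 m / 210000000 m/s = 50.4762 ms.
Total = 50.48 ms.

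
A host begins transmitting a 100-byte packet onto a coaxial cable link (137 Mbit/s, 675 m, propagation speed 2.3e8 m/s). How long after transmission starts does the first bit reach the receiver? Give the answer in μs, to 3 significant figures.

2.93 μs

First bit experiences only propagation delay: d/s = 675/2.3e+08 = 2.93 μs.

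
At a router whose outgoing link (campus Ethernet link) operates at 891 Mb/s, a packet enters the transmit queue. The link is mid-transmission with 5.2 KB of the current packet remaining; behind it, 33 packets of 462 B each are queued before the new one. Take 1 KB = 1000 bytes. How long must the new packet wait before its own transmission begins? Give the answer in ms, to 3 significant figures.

0.184 ms

Each queued packet: L/R = 3696/891000000 = 0.00414815 ms.
33 queued → 0.136889 ms.
Plus remaining 41600 bits of current packet: 0.0466891 ms.
Queuing delay = 0.184 ms.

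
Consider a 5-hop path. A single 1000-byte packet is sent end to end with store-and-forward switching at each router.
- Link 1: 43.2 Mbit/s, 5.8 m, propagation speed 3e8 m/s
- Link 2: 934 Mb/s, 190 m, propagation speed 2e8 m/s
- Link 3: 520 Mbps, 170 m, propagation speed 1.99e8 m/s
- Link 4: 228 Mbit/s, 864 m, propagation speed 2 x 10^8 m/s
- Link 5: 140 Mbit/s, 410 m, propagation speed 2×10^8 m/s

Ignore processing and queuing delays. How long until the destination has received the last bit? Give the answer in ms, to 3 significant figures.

0.310 ms

L = 1000 × 8 = 8000 bits.
Transmission delays (L/R per hop): 0.185185, 0.00856531, 0.0153846, 0.0350877, 0.0571429 ms; sum = 0.301366 ms.
Propagation delays (d/s per hop): 1.93333e-05, 0.00095, 0.000854271, 0.00432, 0.00205 ms; sum = 0.0081936 ms.
End-to-end = 0.310 ms.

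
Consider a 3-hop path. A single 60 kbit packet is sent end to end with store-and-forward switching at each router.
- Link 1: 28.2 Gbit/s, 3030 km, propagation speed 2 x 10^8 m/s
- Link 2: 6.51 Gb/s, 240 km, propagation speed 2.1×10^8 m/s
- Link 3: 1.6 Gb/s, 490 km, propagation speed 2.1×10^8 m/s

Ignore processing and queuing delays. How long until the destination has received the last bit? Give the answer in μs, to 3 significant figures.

18700 μs

L = 60000 bits.
Transmission delays (L/R per hop): 2.12766, 9.21659, 37.5 μs; sum = 48.8442 μs.
Propagation delays (d/s per hop): 15150, 1142.86, 2333.33 μs; sum = 18626.2 μs.
End-to-end = 18700 μs.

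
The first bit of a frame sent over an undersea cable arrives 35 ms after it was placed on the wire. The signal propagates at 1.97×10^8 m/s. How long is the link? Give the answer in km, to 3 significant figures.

6900 km

d = s × t_prop = 197000000 × 0.035 = 6900 km.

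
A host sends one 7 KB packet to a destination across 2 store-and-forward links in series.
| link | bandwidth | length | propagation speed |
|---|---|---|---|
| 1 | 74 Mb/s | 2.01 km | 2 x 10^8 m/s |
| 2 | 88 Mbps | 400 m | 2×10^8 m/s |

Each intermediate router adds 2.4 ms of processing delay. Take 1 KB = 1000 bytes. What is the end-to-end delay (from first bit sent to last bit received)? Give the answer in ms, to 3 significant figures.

L = 56000 bits.
Transmission delays (L/R per hop): 0.756757, 0.636364 ms; sum = 1.39312 ms.
Propagation delays (d/s per hop): 0.01005, 0.002 ms; sum = 0.01205 ms.
Processing at 1 router(s): 1 × 2.4 ms = 2.4 ms.
End-to-end = 3.81 ms.

3.81 ms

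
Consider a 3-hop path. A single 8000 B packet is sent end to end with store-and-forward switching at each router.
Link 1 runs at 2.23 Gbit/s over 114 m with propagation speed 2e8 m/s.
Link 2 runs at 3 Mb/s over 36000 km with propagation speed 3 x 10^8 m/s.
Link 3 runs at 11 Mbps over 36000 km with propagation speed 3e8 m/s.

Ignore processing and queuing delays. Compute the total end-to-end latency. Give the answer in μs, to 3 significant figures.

267000 μs

L = 8000 × 8 = 64000 bits.
Transmission delays (L/R per hop): 28.6996, 21333.3, 5818.18 μs; sum = 27180.2 μs.
Propagation delays (d/s per hop): 0.57, 120000, 120000 μs; sum = 240001 μs.
End-to-end = 267000 μs.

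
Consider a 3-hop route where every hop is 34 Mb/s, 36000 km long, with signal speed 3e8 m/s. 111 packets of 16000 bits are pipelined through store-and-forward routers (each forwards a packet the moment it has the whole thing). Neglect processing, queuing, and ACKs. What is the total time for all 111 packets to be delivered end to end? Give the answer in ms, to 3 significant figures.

413 ms

Per-hop transmission t_tx = L/R = 16000/34000000 = 0.470588 ms.
Per-hop propagation t_prop = 36000000/300000000 = 120 ms.
Pipeline fill: first packet needs 3·t_tx to clear all hops; remaining 110 packets each add one t_tx.
Total = (3+111-1)·t_tx + 3·t_prop = 113·0.470588 + 3·120 = 413 ms.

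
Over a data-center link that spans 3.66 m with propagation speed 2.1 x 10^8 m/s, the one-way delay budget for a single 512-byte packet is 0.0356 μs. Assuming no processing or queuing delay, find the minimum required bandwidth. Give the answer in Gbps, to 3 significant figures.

L = 4096 bits.
Propagation delay = 3.66 / 210000000 = 0.0174286 μs.
Transmission budget = 0.0356 − 0.0174286 = 0.0181714 μs.
R ≥ L / t_tx = 4096 bits / 1.81714e-08 s = 225 Gbps.

225 Gbps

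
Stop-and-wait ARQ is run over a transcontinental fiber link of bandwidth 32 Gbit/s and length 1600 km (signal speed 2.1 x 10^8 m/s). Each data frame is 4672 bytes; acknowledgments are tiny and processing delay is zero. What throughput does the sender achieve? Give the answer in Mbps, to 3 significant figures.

t_tx = L/R = 37376/32000000000 = 1.168e-06 s.
t_prop = 1600000/210000000 = 0.00761905 s; RTT = 0.0152381 s.
Cycle = t_tx + RTT = 0.0152393 s.
Throughput = L / cycle = 37376 / 0.0152393 = 2.45 Mbps.

2.45 Mbps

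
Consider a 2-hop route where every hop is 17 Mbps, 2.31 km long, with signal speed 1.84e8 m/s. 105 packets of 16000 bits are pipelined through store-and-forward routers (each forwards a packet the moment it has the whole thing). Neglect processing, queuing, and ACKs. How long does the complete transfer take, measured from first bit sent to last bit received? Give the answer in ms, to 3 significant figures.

99.8 ms

Per-hop transmission t_tx = L/R = 16000/17000000 = 0.941176 ms.
Per-hop propagation t_prop = 2310/184000000 = 0.0125543 ms.
Pipeline fill: first packet needs 2·t_tx to clear all hops; remaining 104 packets each add one t_tx.
Total = (2+105-1)·t_tx + 2·t_prop = 106·0.941176 + 2·0.0125543 = 99.8 ms.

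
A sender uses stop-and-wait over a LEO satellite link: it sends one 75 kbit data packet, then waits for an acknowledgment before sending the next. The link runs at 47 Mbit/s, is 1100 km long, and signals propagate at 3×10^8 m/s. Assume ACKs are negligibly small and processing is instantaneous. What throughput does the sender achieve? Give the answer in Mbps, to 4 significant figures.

8.400 Mbps

t_tx = L/R = 75000/47000000 = 0.00159574 s.
t_prop = 1100000/300000000 = 0.00366667 s; RTT = 0.00733333 s.
Cycle = t_tx + RTT = 0.00892908 s.
Throughput = L / cycle = 75000 / 0.00892908 = 8.400 Mbps.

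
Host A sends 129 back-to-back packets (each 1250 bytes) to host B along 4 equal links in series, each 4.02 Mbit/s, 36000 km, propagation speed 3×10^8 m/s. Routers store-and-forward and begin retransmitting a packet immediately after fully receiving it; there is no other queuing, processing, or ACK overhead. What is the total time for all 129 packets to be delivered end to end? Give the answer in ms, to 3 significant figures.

808 ms

Per-hop transmission t_tx = L/R = 10000/4.02e+06 = 2.48756 ms.
Per-hop propagation t_prop = 36000000/300000000 = 120 ms.
Pipeline fill: first packet needs 4·t_tx to clear all hops; remaining 128 packets each add one t_tx.
Total = (4+129-1)·t_tx + 4·t_prop = 132·2.48756 + 4·120 = 808 ms.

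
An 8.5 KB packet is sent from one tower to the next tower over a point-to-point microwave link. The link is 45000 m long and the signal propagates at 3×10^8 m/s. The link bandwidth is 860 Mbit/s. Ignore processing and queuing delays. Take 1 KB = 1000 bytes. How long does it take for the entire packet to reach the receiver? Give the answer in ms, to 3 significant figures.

L = 68000 bits.
Transmission delay = L/R = 68000 / 860000000 = 0.0790698 ms.
Propagation delay = d/s = 45000 m / 300000000 m/s = 0.15 ms.
Total = 0.229 ms.

0.229 ms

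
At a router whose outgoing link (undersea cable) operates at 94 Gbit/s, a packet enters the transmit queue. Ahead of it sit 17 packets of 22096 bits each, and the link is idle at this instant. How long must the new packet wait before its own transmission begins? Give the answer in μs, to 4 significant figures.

3.996 μs

Each queued packet: L/R = 22096/94000000000 = 0.235064 μs.
17 queued → 3.99609 μs.
Queuing delay = 3.996 μs.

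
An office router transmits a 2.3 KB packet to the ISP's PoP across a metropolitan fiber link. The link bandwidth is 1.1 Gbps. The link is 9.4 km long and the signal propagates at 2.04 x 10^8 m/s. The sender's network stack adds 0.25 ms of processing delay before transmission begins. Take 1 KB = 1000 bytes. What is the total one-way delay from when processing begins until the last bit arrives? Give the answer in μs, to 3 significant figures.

L = 18400 bits.
Transmission delay = L/R = 18400 / 1100000000 = 16.7273 μs.
Propagation delay = d/s = 9400 m / 204000000 m/s = 46.0784 μs.
Plus processing delay 0.25 ms = 250 μs.
Total = 313 μs.

313 μs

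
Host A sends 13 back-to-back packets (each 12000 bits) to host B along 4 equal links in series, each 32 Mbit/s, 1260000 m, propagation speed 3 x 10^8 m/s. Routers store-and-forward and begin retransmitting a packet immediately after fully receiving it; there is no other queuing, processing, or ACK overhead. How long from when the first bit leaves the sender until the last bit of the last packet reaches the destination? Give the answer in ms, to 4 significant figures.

22.80 ms

Per-hop transmission t_tx = L/R = 12000/32000000 = 0.375 ms.
Per-hop propagation t_prop = 1260000/300000000 = 4.2 ms.
Pipeline fill: first packet needs 4·t_tx to clear all hops; remaining 12 packets each add one t_tx.
Total = (4+13-1)·t_tx + 4·t_prop = 16·0.375 + 4·4.2 = 22.80 ms.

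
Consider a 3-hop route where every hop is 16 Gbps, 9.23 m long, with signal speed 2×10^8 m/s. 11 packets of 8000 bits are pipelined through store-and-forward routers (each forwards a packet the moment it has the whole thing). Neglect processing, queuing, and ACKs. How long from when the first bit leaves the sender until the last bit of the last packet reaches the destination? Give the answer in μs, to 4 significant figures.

Per-hop transmission t_tx = L/R = 8000/16000000000 = 0.5 μs.
Per-hop propagation t_prop = 9.23/200000000 = 0.04615 μs.
Pipeline fill: first packet needs 3·t_tx to clear all hops; remaining 10 packets each add one t_tx.
Total = (3+11-1)·t_tx + 3·t_prop = 13·0.5 + 3·0.04615 = 6.638 μs.

6.638 μs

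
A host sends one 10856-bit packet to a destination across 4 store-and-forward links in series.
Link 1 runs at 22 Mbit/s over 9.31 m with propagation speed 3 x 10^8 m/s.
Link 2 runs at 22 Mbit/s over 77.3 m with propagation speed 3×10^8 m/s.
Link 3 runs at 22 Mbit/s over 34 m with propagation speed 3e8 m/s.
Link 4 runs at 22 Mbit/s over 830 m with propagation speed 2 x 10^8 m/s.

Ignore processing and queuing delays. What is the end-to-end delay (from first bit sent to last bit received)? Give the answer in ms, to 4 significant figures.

1.978 ms

Transmission delay per hop = L/R = 10856/22000000 = 0.493455 ms; 4 hops → 1.97382 ms.
Propagation delays (d/s per hop): 3.10333e-05, 0.000257667, 0.000113333, 0.00415 ms; sum = 0.00455203 ms.
End-to-end = 1.978 ms.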